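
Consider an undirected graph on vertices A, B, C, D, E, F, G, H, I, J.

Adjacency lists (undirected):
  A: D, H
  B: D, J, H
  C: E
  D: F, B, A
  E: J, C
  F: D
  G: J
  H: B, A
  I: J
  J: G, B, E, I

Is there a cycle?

Yes

DFS, tracking each vertex's parent; an edge to a visited non-parent vertex closes a cycle.
Start from H:
visit H (parent –)
  visit B (parent H)
    visit D (parent B)
      visit F (parent D)
        F–D: parent, skip
      D–B: parent, skip
      visit A (parent D)
        A–D: parent, skip
        A–H: H visited and ≠ parent → cycle
Cycle: H – B – D – A – H.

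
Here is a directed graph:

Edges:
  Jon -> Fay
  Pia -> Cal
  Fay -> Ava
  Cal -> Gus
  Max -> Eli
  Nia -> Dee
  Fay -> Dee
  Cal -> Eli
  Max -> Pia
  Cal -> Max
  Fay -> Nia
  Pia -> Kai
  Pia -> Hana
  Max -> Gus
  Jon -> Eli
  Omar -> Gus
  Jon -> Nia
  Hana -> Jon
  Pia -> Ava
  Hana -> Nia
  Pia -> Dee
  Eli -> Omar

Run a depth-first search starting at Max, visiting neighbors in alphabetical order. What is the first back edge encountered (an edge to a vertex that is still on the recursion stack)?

Cal→Max

DFS from Max (visiting neighbors in alphabetical order); mark gray on enter, black on exit:
Max gray
  Eli gray
    Omar gray
      Gus gray
      Gus black
    Omar black
  Eli black
  Max→Gus: Gus black — skip
  Pia gray
    Ava gray
    Ava black
    Cal gray
      Cal→Eli: Eli black — skip
      Cal→Gus: Gus black — skip
      Cal→Max: Max is gray → back edge
First back edge: Cal → Max.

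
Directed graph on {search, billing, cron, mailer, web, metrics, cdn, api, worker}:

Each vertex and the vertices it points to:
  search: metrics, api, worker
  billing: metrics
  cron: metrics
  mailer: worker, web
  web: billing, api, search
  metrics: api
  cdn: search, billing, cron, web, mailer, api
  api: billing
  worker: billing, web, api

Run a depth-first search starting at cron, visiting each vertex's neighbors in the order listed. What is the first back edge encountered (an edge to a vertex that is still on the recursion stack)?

billing→metrics

DFS from cron (visiting each vertex's neighbors in the order listed); mark gray on enter, black on exit:
cron gray
  metrics gray
    api gray
      billing gray
        billing→metrics: metrics is gray → back edge
First back edge: billing → metrics.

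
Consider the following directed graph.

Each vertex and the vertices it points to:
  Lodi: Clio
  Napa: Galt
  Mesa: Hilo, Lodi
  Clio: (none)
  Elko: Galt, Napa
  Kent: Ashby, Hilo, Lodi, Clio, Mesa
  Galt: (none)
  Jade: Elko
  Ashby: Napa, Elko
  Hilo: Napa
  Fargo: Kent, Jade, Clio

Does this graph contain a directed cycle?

DFS with white/gray/black marking, starting from Jade:
Jade gray
  Elko gray
    Galt gray
    Galt black
    Napa gray
      Napa→Galt: Galt black — skip
    Napa black
  Elko black
Jade black
Lodi gray
  Clio gray
  Clio black
Lodi black
Mesa gray
  Hilo gray
    Hilo→Napa: Napa black — skip
  Hilo black
  Mesa→Lodi: Lodi black — skip
Mesa black
Kent gray
  Ashby gray
    Ashby→Napa: Napa black — skip
    Ashby→Elko: Elko black — skip
  Ashby black
  Kent→Hilo: Hilo black — skip
  Kent→Lodi: Lodi black — skip
  Kent→Clio: Clio black — skip
  Kent→Mesa: Mesa black — skip
Kent black
Fargo gray
  Fargo→Kent: Kent black — skip
  Fargo→Jade: Jade black — skip
  Fargo→Clio: Clio black — skip
Fargo black
Every edge goes to a white or black vertex — no back edge, so the graph is acyclic.

No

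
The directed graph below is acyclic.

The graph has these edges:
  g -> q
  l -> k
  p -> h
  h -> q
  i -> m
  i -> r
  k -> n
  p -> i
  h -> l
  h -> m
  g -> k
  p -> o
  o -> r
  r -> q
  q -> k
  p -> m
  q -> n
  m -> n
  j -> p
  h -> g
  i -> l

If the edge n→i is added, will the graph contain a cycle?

Yes

Adding n→i creates a cycle iff i can already reach n.
Path from i: i → m → n.
So i → … → n → i is a cycle.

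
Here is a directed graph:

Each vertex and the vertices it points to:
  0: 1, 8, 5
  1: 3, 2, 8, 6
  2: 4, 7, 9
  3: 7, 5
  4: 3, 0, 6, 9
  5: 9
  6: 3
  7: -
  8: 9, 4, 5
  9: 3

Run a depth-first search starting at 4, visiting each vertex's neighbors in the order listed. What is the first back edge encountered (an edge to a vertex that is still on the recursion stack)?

DFS from 4 (visiting each vertex's neighbors in the order listed); mark gray on enter, black on exit:
4 gray
  3 gray
    7 gray
    7 black
    5 gray
      9 gray
        9→3: 3 is gray → back edge
First back edge: 9 → 3.

9->3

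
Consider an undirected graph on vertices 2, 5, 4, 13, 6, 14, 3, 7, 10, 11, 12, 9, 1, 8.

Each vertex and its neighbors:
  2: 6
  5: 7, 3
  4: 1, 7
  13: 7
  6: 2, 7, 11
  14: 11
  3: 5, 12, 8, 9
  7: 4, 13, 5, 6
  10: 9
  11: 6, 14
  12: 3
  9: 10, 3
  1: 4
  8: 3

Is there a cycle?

No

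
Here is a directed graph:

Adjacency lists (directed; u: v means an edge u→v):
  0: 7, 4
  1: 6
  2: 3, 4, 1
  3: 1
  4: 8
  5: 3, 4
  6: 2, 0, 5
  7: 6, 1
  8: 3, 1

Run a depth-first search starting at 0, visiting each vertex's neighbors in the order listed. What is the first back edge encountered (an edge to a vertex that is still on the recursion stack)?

DFS from 0 (visiting each vertex's neighbors in the order listed); mark gray on enter, black on exit:
0 gray
  7 gray
    6 gray
      2 gray
        3 gray
          1 gray
            1→6: 6 is gray → back edge
First back edge: 1 → 6.

1->6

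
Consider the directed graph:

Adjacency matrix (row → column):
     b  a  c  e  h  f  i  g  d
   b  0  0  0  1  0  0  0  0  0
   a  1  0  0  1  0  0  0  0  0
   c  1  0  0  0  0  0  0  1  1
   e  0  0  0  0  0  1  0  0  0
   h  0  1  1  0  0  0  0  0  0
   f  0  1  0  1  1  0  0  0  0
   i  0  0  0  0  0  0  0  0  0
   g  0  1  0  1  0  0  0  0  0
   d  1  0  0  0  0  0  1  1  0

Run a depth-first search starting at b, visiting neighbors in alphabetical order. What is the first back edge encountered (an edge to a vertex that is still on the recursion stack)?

DFS from b (visiting neighbors in alphabetical order); mark gray on enter, black on exit:
b gray
  e gray
    f gray
      a gray
        a→b: b is gray → back edge
First back edge: a → b.

a->b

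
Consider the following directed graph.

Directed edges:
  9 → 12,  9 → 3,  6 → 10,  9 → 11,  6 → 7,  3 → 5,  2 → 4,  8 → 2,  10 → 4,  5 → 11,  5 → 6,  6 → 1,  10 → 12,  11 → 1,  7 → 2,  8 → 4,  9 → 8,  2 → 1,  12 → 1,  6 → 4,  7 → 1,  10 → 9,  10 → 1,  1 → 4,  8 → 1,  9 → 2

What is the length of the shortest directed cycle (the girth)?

For each vertex v, BFS finds the shortest path from v back to v.
The shortest such closed walk is 9 → 3 → 5 → 6 → 10 → 9, length 5.

5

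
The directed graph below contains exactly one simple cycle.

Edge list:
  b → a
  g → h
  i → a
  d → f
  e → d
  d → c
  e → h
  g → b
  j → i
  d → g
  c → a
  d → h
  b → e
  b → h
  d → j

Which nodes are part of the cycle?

b, d, e, g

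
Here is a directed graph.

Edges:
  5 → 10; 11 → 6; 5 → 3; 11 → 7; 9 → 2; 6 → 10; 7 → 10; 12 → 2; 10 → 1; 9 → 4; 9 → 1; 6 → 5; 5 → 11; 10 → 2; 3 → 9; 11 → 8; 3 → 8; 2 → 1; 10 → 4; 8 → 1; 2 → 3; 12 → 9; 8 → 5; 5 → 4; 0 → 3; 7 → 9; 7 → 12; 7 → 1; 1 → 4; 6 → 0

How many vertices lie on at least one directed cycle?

11

A vertex is on a directed cycle iff it belongs to a strongly connected component of size ≥ 2 (or has a self-loop).
The vertices on cycles are {0, 2, 3, 5, 6, 7, 8, 9, 10, 11, 12} — 11 in total.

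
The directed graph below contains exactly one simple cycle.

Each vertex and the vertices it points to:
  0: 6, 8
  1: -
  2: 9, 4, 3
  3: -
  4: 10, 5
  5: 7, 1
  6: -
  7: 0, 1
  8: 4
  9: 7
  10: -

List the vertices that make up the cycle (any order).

DFS with gray/black marking from 4:
4 gray
  10 gray
  10 black
  5 gray
    7 gray
      0 gray
        6 gray
        6 black
        8 gray
          8→4: 4 is gray → back edge
Back edge closes the cycle 4 → 5 → 7 → 0 → 8 → 4; its vertices are {0, 4, 5, 7, 8}.

0, 4, 5, 7, 8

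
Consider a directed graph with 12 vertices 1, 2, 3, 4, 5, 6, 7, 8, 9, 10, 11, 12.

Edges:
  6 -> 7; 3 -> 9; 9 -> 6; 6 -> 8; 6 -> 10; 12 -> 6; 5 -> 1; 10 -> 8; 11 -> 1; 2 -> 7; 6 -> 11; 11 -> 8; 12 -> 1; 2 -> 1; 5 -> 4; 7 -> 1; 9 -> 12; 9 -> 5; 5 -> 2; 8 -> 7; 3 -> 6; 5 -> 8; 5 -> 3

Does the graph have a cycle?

Yes

DFS with white/gray/black marking, starting from 1:
1 gray
1 black
2 gray
  2→1: 1 black — skip
  7 gray
    7→1: 1 black — skip
  7 black
2 black
3 gray
  9 gray
    6 gray
      6→7: 7 black — skip
      11 gray
        8 gray
          8→7: 7 black — skip
        8 black
        11→1: 1 black — skip
      11 black
      10 gray
        10→8: 8 black — skip
      10 black
      6→8: 8 black — skip
    6 black
    12 gray
      12→6: 6 black — skip
      12→1: 1 black — skip
    12 black
    5 gray
      5→3: 3 is gray → back edge
Back edge found, so a cycle exists: 3 → 9 → 5 → 3.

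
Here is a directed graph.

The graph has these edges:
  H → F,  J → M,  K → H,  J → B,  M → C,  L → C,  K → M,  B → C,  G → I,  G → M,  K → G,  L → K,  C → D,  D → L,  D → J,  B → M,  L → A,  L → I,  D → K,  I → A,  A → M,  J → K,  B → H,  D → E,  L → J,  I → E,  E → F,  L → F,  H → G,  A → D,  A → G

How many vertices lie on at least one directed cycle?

A vertex is on a directed cycle iff it belongs to a strongly connected component of size ≥ 2 (or has a self-loop).
The vertices on cycles are {A, B, C, D, G, H, I, J, K, L, M} — 11 in total.

11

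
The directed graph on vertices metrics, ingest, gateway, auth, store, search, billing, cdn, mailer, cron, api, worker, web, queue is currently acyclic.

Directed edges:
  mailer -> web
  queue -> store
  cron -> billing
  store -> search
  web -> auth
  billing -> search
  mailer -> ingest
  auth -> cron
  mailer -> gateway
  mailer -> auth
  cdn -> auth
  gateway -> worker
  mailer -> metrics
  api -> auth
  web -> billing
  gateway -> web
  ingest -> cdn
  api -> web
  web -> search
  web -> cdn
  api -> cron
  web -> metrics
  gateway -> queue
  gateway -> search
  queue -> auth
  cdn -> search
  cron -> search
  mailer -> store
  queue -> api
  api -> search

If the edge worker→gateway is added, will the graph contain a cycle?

Yes

Adding worker→gateway creates a cycle iff gateway can already reach worker.
Path from gateway: gateway → worker.
So gateway → … → worker → gateway is a cycle.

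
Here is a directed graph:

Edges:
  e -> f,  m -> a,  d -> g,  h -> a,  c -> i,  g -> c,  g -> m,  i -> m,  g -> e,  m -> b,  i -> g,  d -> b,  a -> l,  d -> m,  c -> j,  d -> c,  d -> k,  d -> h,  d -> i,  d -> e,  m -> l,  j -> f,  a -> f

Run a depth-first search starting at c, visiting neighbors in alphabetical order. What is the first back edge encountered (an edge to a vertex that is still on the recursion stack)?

g→c

DFS from c (visiting neighbors in alphabetical order); mark gray on enter, black on exit:
c gray
  i gray
    g gray
      g→c: c is gray → back edge
First back edge: g → c.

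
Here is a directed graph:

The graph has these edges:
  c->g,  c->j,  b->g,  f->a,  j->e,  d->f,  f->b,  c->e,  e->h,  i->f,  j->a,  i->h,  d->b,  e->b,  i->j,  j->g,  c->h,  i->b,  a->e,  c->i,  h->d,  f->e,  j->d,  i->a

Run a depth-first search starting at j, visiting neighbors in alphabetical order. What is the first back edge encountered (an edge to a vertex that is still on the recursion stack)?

f->a

DFS from j (visiting neighbors in alphabetical order); mark gray on enter, black on exit:
j gray
  a gray
    e gray
      b gray
        g gray
        g black
      b black
      h gray
        d gray
          d→b: b black — skip
          f gray
            f→a: a is gray → back edge
First back edge: f → a.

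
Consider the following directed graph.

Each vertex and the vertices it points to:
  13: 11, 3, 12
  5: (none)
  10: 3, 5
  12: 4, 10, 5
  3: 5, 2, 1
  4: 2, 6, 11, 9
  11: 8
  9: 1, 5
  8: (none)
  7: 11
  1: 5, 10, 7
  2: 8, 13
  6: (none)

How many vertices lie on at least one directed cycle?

A vertex is on a directed cycle iff it belongs to a strongly connected component of size ≥ 2 (or has a self-loop).
The vertices on cycles are {1, 2, 3, 4, 9, 10, 12, 13} — 8 in total.

8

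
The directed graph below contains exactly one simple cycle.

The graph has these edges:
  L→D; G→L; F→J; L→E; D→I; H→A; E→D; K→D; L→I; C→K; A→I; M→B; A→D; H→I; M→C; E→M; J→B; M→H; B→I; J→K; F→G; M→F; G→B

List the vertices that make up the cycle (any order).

E, F, G, L, M

DFS with gray/black marking from E:
E gray
  M gray
    F gray
      J gray
        K gray
          D gray
            I gray
            I black
          D black
        K black
        B gray
          B→I: I black — skip
        B black
      J black
      G gray
        G→B: B black — skip
        L gray
          L→E: E is gray → back edge
Back edge closes the cycle E → M → F → G → L → E; its vertices are {E, F, G, L, M}.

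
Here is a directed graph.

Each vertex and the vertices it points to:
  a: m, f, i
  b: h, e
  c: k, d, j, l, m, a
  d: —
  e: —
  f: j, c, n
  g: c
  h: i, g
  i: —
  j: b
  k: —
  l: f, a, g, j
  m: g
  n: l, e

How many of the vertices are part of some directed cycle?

10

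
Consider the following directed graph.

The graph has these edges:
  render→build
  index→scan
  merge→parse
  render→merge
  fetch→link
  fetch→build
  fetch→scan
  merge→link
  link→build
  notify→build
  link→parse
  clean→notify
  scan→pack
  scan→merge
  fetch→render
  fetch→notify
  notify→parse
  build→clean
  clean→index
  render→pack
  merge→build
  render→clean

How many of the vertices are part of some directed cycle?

7

A vertex is on a directed cycle iff it belongs to a strongly connected component of size ≥ 2 (or has a self-loop).
The vertices on cycles are {link, scan, build, clean, index, merge, notify} — 7 in total.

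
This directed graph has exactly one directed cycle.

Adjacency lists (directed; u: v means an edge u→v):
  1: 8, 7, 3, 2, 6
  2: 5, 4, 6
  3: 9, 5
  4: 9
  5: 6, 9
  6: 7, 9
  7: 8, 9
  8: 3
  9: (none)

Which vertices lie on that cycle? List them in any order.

3, 5, 6, 7, 8

DFS with gray/black marking from 8:
8 gray
  3 gray
    9 gray
    9 black
    5 gray
      6 gray
        7 gray
          7→8: 8 is gray → back edge
Back edge closes the cycle 8 → 3 → 5 → 6 → 7 → 8; its vertices are {3, 5, 6, 7, 8}.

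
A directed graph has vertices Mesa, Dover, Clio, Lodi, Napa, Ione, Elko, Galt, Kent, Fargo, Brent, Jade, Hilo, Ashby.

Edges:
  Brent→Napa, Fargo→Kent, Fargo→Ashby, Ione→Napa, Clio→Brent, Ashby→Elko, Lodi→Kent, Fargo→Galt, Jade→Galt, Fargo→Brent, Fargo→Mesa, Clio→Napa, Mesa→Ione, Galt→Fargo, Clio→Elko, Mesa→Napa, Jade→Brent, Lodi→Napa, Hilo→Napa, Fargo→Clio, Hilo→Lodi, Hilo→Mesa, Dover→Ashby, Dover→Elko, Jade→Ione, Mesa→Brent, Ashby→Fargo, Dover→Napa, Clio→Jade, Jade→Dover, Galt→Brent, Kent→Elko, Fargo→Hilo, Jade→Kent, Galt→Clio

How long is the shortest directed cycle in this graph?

For each vertex v, BFS finds the shortest path from v back to v.
The shortest such closed walk is Galt → Fargo → Galt, length 2.

2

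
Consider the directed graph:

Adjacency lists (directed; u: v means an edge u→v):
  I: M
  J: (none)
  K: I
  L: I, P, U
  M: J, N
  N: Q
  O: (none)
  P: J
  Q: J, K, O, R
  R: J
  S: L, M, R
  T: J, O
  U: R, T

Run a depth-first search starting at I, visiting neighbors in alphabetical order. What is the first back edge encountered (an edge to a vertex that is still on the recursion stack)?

DFS from I (visiting neighbors in alphabetical order); mark gray on enter, black on exit:
I gray
  M gray
    J gray
    J black
    N gray
      Q gray
        Q→J: J black — skip
        K gray
          K→I: I is gray → back edge
First back edge: K → I.

K→I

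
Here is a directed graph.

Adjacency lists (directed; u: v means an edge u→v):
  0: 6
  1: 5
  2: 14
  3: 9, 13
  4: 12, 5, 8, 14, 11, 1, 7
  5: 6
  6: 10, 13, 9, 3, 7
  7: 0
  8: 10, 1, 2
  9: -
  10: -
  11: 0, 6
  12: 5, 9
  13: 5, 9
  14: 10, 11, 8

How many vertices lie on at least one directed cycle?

9

A vertex is on a directed cycle iff it belongs to a strongly connected component of size ≥ 2 (or has a self-loop).
The vertices on cycles are {0, 2, 3, 5, 6, 7, 8, 13, 14} — 9 in total.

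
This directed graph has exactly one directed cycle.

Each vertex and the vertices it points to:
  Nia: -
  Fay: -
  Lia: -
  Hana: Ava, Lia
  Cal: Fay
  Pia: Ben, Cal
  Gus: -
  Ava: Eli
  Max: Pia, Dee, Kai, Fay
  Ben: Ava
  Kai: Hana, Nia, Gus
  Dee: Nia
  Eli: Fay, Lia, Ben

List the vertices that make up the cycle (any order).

DFS with gray/black marking from Ava:
Ava gray
  Eli gray
    Fay gray
    Fay black
    Lia gray
    Lia black
    Ben gray
      Ben→Ava: Ava is gray → back edge
Back edge closes the cycle Ava → Eli → Ben → Ava; its vertices are {Ava, Ben, Eli}.

Ava, Ben, Eli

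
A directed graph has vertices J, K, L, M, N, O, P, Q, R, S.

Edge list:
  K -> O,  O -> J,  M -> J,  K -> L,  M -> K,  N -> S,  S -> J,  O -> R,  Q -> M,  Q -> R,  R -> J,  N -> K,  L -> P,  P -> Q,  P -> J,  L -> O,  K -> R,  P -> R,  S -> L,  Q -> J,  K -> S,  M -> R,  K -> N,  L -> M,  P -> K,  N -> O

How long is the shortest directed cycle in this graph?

2

For each vertex v, BFS finds the shortest path from v back to v.
The shortest such closed walk is K → N → K, length 2.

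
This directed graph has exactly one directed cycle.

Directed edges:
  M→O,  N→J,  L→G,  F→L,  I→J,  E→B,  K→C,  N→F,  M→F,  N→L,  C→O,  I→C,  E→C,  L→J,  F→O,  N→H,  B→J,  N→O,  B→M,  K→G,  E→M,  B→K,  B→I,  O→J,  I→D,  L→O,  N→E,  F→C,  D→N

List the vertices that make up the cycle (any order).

B, D, E, I, N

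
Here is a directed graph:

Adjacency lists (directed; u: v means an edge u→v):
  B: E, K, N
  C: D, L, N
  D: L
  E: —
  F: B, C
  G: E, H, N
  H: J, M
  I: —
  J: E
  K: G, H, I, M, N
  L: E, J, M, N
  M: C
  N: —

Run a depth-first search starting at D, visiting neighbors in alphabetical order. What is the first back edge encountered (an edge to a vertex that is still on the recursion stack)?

C→D

DFS from D (visiting neighbors in alphabetical order); mark gray on enter, black on exit:
D gray
  L gray
    E gray
    E black
    J gray
      J→E: E black — skip
    J black
    M gray
      C gray
        C→D: D is gray → back edge
First back edge: C → D.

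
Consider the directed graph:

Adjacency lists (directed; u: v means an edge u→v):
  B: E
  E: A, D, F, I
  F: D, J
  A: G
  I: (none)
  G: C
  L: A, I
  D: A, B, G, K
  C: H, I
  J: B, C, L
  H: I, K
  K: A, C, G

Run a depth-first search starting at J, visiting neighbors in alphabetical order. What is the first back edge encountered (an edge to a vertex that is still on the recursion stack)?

K→A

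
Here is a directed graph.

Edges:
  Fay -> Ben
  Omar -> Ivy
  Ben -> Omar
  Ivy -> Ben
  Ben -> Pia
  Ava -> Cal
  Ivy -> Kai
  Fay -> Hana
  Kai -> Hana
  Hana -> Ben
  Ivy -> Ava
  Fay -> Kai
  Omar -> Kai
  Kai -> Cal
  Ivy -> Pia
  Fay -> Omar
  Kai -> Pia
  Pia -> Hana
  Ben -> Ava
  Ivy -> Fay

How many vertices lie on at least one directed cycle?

A vertex is on a directed cycle iff it belongs to a strongly connected component of size ≥ 2 (or has a self-loop).
The vertices on cycles are {Ben, Fay, Ivy, Kai, Pia, Hana, Omar} — 7 in total.

7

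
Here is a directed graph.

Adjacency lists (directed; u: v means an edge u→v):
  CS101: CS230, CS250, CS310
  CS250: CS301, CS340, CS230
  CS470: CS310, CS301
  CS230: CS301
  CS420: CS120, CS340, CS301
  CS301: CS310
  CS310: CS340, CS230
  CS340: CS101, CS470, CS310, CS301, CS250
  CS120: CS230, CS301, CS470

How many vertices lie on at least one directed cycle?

7

A vertex is on a directed cycle iff it belongs to a strongly connected component of size ≥ 2 (or has a self-loop).
The vertices on cycles are {CS101, CS230, CS250, CS301, CS310, CS340, CS470} — 7 in total.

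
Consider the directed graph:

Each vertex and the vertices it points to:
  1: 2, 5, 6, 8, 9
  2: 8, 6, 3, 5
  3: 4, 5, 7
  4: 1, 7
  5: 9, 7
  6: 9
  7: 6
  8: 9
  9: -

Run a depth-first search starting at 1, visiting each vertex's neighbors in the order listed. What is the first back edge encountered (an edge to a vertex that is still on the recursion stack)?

4→1

DFS from 1 (visiting each vertex's neighbors in the order listed); mark gray on enter, black on exit:
1 gray
  2 gray
    8 gray
      9 gray
      9 black
    8 black
    6 gray
      6→9: 9 black — skip
    6 black
    3 gray
      4 gray
        4→1: 1 is gray → back edge
First back edge: 4 → 1.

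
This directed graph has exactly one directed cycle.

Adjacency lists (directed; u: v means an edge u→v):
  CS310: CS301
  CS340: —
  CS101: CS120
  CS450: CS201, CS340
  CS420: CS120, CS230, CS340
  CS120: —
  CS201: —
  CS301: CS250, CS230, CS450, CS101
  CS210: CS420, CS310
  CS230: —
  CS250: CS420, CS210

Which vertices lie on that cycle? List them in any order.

DFS with gray/black marking from CS301:
CS301 gray
  CS250 gray
    CS420 gray
      CS120 gray
      CS120 black
      CS230 gray
      CS230 black
      CS340 gray
      CS340 black
    CS420 black
    CS210 gray
      CS210→CS420: CS420 black — skip
      CS310 gray
        CS310→CS301: CS301 is gray → back edge
Back edge closes the cycle CS301 → CS250 → CS210 → CS310 → CS301; its vertices are {CS210, CS250, CS301, CS310}.

CS210, CS250, CS301, CS310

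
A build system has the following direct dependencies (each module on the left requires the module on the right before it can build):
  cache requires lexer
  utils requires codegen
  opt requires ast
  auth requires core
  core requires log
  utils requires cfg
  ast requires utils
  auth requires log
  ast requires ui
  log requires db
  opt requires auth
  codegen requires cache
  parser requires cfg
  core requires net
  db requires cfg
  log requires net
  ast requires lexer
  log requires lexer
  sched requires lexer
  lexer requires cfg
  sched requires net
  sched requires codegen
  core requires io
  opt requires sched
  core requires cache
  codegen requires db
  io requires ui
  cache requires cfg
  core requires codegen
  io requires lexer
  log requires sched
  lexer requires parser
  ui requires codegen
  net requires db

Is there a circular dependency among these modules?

No

DFS with white/gray/black marking, starting from log:
log gray
  lexer gray
    cfg gray
    cfg black
    parser gray
      parser→cfg: cfg black — skip
    parser black
  lexer black
  net gray
    db gray
      db→cfg: cfg black — skip
    db black
  net black
  sched gray
    codegen gray
      codegen→db: db black — skip
      cache gray
        cache→lexer: lexer black — skip
        cache→cfg: cfg black — skip
      cache black
    codegen black
    sched→lexer: lexer black — skip
    sched→net: net black — skip
  sched black
  log→db: db black — skip
log black
ui gray
  ui→codegen: codegen black — skip
ui black
auth gray
  auth→log: log black — skip
  core gray
    core→log: log black — skip
    core→codegen: codegen black — skip
    core→cache: cache black — skip
    core→net: net black — skip
    io gray
      io→ui: ui black — skip
      io→lexer: lexer black — skip
    io black
  core black
auth black
utils gray
  utils→codegen: codegen black — skip
  utils→cfg: cfg black — skip
utils black
ast gray
  ast→ui: ui black — skip
  ast→lexer: lexer black — skip
  ast→utils: utils black — skip
ast black
opt gray
  opt→auth: auth black — skip
  opt→ast: ast black — skip
  opt→sched: sched black — skip
opt black
Every edge goes to a white or black vertex — no back edge, so the graph is acyclic.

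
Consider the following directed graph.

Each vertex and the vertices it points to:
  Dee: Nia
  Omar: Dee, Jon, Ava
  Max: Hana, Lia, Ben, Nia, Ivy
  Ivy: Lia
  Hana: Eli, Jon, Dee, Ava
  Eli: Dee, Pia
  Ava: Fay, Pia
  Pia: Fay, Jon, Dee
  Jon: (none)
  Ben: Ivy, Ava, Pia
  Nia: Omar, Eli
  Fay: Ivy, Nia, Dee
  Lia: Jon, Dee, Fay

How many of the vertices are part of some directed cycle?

9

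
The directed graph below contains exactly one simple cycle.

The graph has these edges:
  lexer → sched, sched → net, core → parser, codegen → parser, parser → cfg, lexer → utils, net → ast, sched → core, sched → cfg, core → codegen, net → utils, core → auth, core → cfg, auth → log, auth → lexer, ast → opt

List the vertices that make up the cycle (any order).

DFS with gray/black marking from sched:
sched gray
  net gray
    ast gray
      opt gray
      opt black
    ast black
    utils gray
    utils black
  net black
  cfg gray
  cfg black
  core gray
    core→cfg: cfg black — skip
    codegen gray
      parser gray
        parser→cfg: cfg black — skip
      parser black
    codegen black
    core→parser: parser black — skip
    auth gray
      log gray
      log black
      lexer gray
        lexer→sched: sched is gray → back edge
Back edge closes the cycle sched → core → auth → lexer → sched; its vertices are {auth, core, lexer, sched}.

auth, core, lexer, sched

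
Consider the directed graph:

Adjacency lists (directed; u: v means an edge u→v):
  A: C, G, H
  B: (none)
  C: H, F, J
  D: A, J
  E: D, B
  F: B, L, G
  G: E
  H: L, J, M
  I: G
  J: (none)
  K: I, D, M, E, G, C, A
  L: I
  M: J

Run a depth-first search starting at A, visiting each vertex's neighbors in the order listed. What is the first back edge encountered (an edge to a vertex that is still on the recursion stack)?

D→A

DFS from A (visiting each vertex's neighbors in the order listed); mark gray on enter, black on exit:
A gray
  C gray
    H gray
      L gray
        I gray
          G gray
            E gray
              D gray
                D→A: A is gray → back edge
First back edge: D → A.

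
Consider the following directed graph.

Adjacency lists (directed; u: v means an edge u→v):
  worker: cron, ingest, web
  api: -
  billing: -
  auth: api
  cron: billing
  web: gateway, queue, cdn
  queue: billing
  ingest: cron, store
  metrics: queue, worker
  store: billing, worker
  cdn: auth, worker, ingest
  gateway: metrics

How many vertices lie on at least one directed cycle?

A vertex is on a directed cycle iff it belongs to a strongly connected component of size ≥ 2 (or has a self-loop).
The vertices on cycles are {cdn, web, store, ingest, worker, gateway, metrics} — 7 in total.

7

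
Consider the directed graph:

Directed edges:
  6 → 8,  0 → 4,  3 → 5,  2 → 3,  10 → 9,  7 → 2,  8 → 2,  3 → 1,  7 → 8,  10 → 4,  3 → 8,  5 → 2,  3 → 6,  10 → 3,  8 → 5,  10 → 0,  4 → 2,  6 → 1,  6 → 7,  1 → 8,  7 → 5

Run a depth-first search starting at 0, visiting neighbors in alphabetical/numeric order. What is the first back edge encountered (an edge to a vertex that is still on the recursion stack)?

DFS from 0 (visiting neighbors in alphabetical/numeric order); mark gray on enter, black on exit:
0 gray
  4 gray
    2 gray
      3 gray
        1 gray
          8 gray
            8→2: 2 is gray → back edge
First back edge: 8 → 2.

8->2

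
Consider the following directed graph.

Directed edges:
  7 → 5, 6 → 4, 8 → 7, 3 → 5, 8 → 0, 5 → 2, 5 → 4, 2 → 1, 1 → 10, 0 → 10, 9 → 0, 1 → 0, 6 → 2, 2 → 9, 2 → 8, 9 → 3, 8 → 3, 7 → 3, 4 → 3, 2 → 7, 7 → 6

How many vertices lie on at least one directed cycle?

8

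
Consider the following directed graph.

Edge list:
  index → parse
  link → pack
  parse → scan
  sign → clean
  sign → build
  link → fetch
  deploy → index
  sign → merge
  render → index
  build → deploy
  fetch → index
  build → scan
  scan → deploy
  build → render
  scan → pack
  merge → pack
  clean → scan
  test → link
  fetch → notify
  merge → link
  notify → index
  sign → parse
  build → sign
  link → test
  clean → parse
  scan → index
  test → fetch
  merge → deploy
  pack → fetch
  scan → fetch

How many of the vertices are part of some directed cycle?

11

A vertex is on a directed cycle iff it belongs to a strongly connected component of size ≥ 2 (or has a self-loop).
The vertices on cycles are {link, pack, scan, sign, test, build, fetch, index, parse, deploy, notify} — 11 in total.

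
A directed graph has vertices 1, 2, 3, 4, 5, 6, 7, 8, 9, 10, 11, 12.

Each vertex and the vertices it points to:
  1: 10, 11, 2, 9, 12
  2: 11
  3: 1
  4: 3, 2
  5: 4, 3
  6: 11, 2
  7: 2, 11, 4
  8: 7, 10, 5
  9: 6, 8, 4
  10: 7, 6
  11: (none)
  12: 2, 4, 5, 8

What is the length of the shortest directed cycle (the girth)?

For each vertex v, BFS finds the shortest path from v back to v.
The shortest such closed walk is 1 → 9 → 4 → 3 → 1, length 4.

4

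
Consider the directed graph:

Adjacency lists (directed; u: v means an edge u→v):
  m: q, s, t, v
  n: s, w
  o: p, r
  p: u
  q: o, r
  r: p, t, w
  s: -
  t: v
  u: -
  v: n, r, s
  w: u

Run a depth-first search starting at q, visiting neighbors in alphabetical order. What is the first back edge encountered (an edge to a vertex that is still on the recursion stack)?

DFS from q (visiting neighbors in alphabetical order); mark gray on enter, black on exit:
q gray
  o gray
    p gray
      u gray
      u black
    p black
    r gray
      r→p: p black — skip
      t gray
        v gray
          n gray
            s gray
            s black
            w gray
              w→u: u black — skip
            w black
          n black
          v→r: r is gray → back edge
First back edge: v → r.

v→r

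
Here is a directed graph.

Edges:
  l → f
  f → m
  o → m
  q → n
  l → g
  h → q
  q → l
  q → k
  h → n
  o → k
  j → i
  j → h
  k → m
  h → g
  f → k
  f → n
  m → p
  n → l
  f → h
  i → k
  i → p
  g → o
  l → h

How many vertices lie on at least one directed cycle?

A vertex is on a directed cycle iff it belongs to a strongly connected component of size ≥ 2 (or has a self-loop).
The vertices on cycles are {f, h, l, n, q} — 5 in total.

5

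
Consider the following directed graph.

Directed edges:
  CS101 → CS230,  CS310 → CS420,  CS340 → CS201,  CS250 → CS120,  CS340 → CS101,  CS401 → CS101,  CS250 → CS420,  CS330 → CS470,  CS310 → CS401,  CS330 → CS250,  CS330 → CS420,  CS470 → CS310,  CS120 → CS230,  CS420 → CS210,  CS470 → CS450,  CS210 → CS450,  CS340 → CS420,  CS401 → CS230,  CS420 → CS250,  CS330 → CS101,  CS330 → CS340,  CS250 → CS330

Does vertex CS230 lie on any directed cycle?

No

CS230 lies on a cycle iff there is a path from CS230 back to itself.
Exploring from CS230, it never reaches itself; equivalently, its strongly connected component is a singleton.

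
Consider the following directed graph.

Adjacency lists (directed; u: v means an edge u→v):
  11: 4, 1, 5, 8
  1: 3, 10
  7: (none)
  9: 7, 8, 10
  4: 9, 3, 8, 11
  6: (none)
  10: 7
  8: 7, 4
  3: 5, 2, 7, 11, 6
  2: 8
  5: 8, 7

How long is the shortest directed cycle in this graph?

2

For each vertex v, BFS finds the shortest path from v back to v.
The shortest such closed walk is 11 → 4 → 11, length 2.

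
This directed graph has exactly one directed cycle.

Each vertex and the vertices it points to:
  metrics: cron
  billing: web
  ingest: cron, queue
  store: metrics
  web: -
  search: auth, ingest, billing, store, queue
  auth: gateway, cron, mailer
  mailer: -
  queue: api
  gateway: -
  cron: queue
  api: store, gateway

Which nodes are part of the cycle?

DFS with gray/black marking from store:
store gray
  metrics gray
    cron gray
      queue gray
        api gray
          api→store: store is gray → back edge
Back edge closes the cycle store → metrics → cron → queue → api → store; its vertices are {api, cron, queue, store, metrics}.

api, cron, queue, store, metrics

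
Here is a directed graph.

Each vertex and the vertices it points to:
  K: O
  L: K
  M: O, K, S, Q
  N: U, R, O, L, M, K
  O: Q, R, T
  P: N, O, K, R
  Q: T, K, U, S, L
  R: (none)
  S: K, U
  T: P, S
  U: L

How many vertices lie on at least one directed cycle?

10

A vertex is on a directed cycle iff it belongs to a strongly connected component of size ≥ 2 (or has a self-loop).
The vertices on cycles are {K, L, M, N, O, P, Q, S, T, U} — 10 in total.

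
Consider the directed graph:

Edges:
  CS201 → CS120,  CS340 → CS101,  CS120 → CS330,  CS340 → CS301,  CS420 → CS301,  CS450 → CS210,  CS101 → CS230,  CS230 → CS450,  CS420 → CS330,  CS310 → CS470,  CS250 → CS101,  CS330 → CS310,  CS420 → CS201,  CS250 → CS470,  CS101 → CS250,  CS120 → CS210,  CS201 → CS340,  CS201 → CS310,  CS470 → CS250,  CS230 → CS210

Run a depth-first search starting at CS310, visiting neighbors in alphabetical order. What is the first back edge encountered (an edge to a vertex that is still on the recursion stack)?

CS101->CS250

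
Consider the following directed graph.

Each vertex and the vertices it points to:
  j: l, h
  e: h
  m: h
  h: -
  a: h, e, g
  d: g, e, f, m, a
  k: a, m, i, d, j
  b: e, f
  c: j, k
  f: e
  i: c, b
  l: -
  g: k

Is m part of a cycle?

No

m lies on a cycle iff there is a path from m back to itself.
Exploring from m, it never reaches itself; equivalently, its strongly connected component is a singleton.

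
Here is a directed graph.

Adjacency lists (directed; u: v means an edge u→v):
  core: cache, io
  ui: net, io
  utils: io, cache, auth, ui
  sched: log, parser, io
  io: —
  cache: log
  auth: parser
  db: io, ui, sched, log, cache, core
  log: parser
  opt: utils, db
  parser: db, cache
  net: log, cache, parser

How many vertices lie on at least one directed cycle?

8

A vertex is on a directed cycle iff it belongs to a strongly connected component of size ≥ 2 (or has a self-loop).
The vertices on cycles are {db, ui, log, net, core, cache, sched, parser} — 8 in total.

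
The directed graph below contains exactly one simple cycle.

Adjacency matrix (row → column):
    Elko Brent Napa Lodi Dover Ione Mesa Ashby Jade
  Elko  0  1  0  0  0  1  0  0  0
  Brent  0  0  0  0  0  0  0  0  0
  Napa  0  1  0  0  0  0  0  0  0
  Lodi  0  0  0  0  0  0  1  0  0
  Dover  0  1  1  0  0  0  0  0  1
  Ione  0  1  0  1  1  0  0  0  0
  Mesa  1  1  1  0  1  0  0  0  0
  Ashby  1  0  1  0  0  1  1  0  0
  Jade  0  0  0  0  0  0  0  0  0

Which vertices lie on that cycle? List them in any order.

Elko, Ione, Lodi, Mesa

DFS with gray/black marking from Elko:
Elko gray
  Ione gray
    Lodi gray
      Mesa gray
        Mesa→Elko: Elko is gray → back edge
Back edge closes the cycle Elko → Ione → Lodi → Mesa → Elko; its vertices are {Elko, Ione, Lodi, Mesa}.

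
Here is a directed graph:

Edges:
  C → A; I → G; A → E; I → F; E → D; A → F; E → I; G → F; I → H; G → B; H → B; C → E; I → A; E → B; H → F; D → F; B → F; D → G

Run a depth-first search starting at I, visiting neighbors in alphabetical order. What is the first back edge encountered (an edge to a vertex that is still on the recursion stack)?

DFS from I (visiting neighbors in alphabetical order); mark gray on enter, black on exit:
I gray
  A gray
    E gray
      B gray
        F gray
        F black
      B black
      D gray
        D→F: F black — skip
        G gray
          G→B: B black — skip
          G→F: F black — skip
        G black
      D black
      E→I: I is gray → back edge
First back edge: E → I.

E->I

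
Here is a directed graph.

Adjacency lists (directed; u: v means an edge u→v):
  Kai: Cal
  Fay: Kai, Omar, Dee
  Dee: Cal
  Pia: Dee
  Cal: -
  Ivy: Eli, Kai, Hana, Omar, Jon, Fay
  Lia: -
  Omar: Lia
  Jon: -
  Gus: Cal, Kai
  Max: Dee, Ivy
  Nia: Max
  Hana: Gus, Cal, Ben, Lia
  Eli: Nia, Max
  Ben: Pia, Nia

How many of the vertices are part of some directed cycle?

6

A vertex is on a directed cycle iff it belongs to a strongly connected component of size ≥ 2 (or has a self-loop).
The vertices on cycles are {Ben, Eli, Ivy, Max, Nia, Hana} — 6 in total.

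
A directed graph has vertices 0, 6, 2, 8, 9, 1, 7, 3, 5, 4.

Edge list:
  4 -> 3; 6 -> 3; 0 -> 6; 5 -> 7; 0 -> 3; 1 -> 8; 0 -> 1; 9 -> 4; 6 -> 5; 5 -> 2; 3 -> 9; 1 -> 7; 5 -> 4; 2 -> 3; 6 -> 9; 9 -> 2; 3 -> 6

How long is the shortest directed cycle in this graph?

2

For each vertex v, BFS finds the shortest path from v back to v.
The shortest such closed walk is 6 → 3 → 6, length 2.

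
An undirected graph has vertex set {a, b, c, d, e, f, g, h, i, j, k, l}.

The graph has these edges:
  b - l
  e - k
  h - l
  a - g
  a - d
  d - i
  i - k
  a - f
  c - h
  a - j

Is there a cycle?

No

DFS, tracking each vertex's parent; an edge to a visited non-parent vertex closes a cycle.
Start from l:
visit l (parent –)
  visit b (parent l)
    b–l: parent, skip
  visit h (parent l)
    h–l: parent, skip
    visit c (parent h)
      c–h: parent, skip
visit a (parent –)
  visit g (parent a)
    g–a: parent, skip
  visit f (parent a)
    f–a: parent, skip
  visit j (parent a)
    j–a: parent, skip
  visit d (parent a)
    visit i (parent d)
      i–d: parent, skip
      visit k (parent i)
        k–i: parent, skip
        visit e (parent k)
          e–k: parent, skip
    d–a: parent, skip
No non-parent visited neighbor found — the graph is a forest.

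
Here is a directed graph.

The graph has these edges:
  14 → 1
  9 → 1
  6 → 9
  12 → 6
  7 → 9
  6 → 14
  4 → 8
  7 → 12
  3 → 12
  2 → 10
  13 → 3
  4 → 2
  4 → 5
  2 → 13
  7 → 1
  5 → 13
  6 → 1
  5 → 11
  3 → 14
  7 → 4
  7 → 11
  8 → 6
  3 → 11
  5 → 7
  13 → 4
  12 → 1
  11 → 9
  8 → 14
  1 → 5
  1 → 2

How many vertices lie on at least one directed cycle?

A vertex is on a directed cycle iff it belongs to a strongly connected component of size ≥ 2 (or has a self-loop).
The vertices on cycles are {1, 2, 3, 4, 5, 6, 7, 8, 9, 11, 12, 13, 14} — 13 in total.

13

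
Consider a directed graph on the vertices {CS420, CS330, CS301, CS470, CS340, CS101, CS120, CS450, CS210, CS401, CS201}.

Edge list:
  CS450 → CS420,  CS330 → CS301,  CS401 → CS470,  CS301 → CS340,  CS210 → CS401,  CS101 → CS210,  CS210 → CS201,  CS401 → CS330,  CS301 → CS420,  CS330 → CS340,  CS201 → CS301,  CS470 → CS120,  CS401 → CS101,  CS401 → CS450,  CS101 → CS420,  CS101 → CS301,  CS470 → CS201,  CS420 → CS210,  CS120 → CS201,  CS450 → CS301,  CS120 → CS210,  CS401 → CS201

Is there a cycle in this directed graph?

Yes

DFS with white/gray/black marking, starting from CS301:
CS301 gray
  CS340 gray
  CS340 black
  CS420 gray
    CS210 gray
      CS401 gray
        CS101 gray
          CS101→CS420: CS420 is gray → back edge
Back edge found, so a cycle exists: CS420 → CS210 → CS401 → CS101 → CS420.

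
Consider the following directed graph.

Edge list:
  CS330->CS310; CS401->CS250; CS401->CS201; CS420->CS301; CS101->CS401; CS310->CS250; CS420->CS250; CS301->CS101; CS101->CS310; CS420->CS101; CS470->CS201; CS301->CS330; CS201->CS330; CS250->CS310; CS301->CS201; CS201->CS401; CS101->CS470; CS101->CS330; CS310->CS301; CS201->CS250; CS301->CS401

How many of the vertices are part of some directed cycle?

8

A vertex is on a directed cycle iff it belongs to a strongly connected component of size ≥ 2 (or has a self-loop).
The vertices on cycles are {CS101, CS201, CS250, CS301, CS310, CS330, CS401, CS470} — 8 in total.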